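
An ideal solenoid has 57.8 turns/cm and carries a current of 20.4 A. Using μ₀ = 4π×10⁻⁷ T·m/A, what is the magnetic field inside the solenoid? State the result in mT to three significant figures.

Inside a long solenoid, B = μ₀nI.
B = (4π×10⁻⁷)(5.780×10^3 m⁻¹)(20.4 A) = 0.1482 T.

B ≈ 148 mT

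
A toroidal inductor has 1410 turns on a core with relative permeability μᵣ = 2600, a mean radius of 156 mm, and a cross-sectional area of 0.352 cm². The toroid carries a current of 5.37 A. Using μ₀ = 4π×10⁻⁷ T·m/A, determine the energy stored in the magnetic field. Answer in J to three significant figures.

U ≈ 3.36 J

L = μ₀μᵣN²A/(2πR) = (4π×10⁻⁷)(2600)(1410)²(3.520×10^-5)/(2π×0.156) = 0.2333 H.
U = ½LI² = ½(0.2333)(5.37)² = 3.363 J.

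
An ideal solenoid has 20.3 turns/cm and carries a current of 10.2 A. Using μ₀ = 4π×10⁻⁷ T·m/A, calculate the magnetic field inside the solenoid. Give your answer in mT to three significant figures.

B ≈ 26.0 mT

Inside a long solenoid, B = μ₀nI.
B = (4π×10⁻⁷)(2.030×10^3 m⁻¹)(10.2 A) = 2.602×10^-2 T.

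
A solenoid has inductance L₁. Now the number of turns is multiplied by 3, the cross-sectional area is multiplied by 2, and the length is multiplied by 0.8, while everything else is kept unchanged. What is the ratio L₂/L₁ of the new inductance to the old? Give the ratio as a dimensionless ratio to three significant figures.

L₂/L₁ = 22.5

For a solenoid, L ∝ μᵣN²A/ℓ.
L₂/L₁ = (3)^2 × (2) × (0.8)^-1 = 22.5.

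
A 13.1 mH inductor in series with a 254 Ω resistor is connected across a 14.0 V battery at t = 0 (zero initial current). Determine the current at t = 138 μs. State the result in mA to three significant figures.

I ≈ 51.3 mA

τ = L/R = 1.310×10^-2/254 = 5.157×10^-5 s; final current I_∞ = ε/R = 14.0/254 = 5.512×10^-2 A.
I(t) = I_∞(1 − e^(−t/τ)) with t/τ = 2.676.
I = (5.512×10^-2)(1 − e^(−2.676)) = 5.132×10^-2 A.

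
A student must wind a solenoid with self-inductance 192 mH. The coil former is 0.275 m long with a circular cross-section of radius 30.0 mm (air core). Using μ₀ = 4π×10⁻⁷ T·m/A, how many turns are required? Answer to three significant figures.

N ≈ 3850 turns

A = πr² = π(3.000×10^-2 m)² = 2.827×10^-3 m².
From L = μ₀N²A/ℓ, N = √(Lℓ / (μ₀A)).
N = √[(0.192)(0.275) / ((4π×10⁻⁷)×2.827×10^-3)] = √(1.486×10^7) ≈ 3854.9.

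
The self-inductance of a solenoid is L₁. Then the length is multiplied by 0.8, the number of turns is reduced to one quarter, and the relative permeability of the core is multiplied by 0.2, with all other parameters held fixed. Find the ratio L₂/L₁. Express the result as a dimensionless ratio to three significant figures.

L₂/L₁ = 0.0156

For a solenoid, L ∝ μᵣN²A/ℓ.
L₂/L₁ = (0.8)^-1 × (0.25)^2 × (0.2) = 0.0156.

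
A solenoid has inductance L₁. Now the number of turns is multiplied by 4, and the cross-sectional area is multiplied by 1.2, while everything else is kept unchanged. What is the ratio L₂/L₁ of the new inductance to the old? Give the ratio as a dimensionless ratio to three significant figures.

L₂/L₁ = 19.2

For a solenoid, L ∝ μᵣN²A/ℓ.
L₂/L₁ = (4)^2 × (1.2) = 19.2.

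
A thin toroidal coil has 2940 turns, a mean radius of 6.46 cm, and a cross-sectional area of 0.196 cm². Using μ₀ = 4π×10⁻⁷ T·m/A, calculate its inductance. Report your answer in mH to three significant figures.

L ≈ 0.525 mH

For a thin toroid, L = μ₀N²A/(2πR).
L = (4π×10⁻⁷)(2940)²(1.960×10^-5) / (2π×6.460×10^-2 m) = 5.245×10^-4 H.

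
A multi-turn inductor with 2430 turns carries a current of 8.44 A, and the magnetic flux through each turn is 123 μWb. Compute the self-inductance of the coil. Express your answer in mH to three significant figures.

Self-inductance is defined by L = NΦ_B/I (flux linkage over current).
L = (2430)(1.230×10^-4 Wb)/(8.44 A) = 3.541×10^-2 H.

L ≈ 35.4 mH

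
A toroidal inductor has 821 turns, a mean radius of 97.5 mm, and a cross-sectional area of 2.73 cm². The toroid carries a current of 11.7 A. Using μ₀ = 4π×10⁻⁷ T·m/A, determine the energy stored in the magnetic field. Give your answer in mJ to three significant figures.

L = μ₀N²A/(2πR) = (4π×10⁻⁷)(821)²(2.730×10^-4)/(2π×9.750×10^-2) = 3.7746×10^-4 H.
U = ½LI² = ½(3.7746×10^-4)(11.7)² = 2.584×10^-2 J.

U ≈ 25.8 mJ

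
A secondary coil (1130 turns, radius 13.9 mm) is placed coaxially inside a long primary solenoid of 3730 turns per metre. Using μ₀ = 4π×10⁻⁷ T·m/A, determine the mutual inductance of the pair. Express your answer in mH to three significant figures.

The outer solenoid produces a uniform field B₁ = μ₀n₁I₁ across the inner coil,
so the flux linkage is N₂Φ = N₂B₁A₂ = μ₀n₁N₂A₂·I₁, giving M = μ₀n₁N₂A₂.
A₂ = πr² = π(1.390×10^-2 m)² = 6.070×10^-4 m².
M = (4π×10⁻⁷)(3730)(1130)(6.070×10^-4) = 3.21497×10^-3 H.

M ≈ 3.21 mH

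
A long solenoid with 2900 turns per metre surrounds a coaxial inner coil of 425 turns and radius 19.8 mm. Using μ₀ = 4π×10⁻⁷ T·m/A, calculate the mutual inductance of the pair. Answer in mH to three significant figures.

The outer solenoid produces a uniform field B₁ = μ₀n₁I₁ across the inner coil,
so the flux linkage is N₂Φ = N₂B₁A₂ = μ₀n₁N₂A₂·I₁, giving M = μ₀n₁N₂A₂.
A₂ = πr² = π(1.980×10^-2 m)² = 1.232×10^-3 m².
M = (4π×10⁻⁷)(2900)(425)(1.232×10^-3) = 1.908×10^-3 H.

M ≈ 1.91 mH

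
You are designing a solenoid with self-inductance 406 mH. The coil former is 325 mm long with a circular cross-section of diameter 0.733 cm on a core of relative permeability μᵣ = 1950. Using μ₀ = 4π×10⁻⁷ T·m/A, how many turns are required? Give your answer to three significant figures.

A = π(d/2)² = π(3.665×10^-3 m)² = 4.220×10^-5 m².
From L = μ₀μᵣN²A/ℓ, N = √(Lℓ / (μ₀μᵣA)).
N = √[(0.406)(0.325) / ((4π×10⁻⁷)(1950)×4.220×10^-5)] = √(1.276×10^6) ≈ 1129.6.

N ≈ 1130 turns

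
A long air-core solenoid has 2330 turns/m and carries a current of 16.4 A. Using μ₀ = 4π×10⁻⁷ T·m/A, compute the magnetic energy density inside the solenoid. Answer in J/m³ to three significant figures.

u ≈ 917 J/m³

B = μ₀nI = (4π×10⁻⁷)(2.330×10^3)(16.4) = 4.802×10^-2 T.
u = B²/(2μ₀) = (4.802×10^-2)²/(2×4π×10⁻⁷) = 917.4 J/m³.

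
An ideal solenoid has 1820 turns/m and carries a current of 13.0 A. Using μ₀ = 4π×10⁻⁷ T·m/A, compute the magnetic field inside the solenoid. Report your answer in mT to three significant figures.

Inside a long solenoid, B = μ₀nI.
B = (4π×10⁻⁷)(1.820×10^3 m⁻¹)(13.0 A) = 2.973×10^-2 T.

B ≈ 29.7 mT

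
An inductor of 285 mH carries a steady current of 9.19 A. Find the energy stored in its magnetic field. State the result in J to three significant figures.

Stored magnetic energy: U = ½LI².
U = ½(0.285 H)(9.19 A)² = 12.03 J.

U ≈ 12.0 J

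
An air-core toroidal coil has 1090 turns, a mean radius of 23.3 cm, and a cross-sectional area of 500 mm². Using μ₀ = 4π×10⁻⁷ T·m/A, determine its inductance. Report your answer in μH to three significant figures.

For a thin toroid, L = μ₀N²A/(2πR).
L = (4π×10⁻⁷)(1090)²(5.000×10^-4) / (2π×0.233 m) = 5.099×10^-4 H.

L ≈ 510 μH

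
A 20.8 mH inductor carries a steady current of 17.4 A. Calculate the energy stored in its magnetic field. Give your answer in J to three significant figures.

U ≈ 3.15 J

Stored magnetic energy: U = ½LI².
U = ½(2.080×10^-2 H)(17.4 A)² = 3.149 J.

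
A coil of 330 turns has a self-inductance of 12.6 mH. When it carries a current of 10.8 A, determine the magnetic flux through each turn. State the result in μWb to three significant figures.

Φ_B ≈ 412 μWb

From L = NΦ_B/I, the flux per turn is Φ_B = LI/N.
Φ_B = (1.260×10^-2 H)(10.8 A)/330 = 4.124×10^-4 Wb.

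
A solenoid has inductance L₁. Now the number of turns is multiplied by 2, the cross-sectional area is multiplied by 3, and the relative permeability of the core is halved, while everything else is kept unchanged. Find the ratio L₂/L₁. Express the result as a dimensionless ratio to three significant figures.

L₂/L₁ = 6.00

For a solenoid, L ∝ μᵣN²A/ℓ.
L₂/L₁ = (2)^2 × (3) × (0.5) = 6.00.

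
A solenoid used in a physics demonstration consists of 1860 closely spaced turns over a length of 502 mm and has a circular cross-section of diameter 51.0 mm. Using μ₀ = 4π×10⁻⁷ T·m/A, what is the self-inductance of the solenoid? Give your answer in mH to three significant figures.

L ≈ 17.7 mH

A = π(d/2)² = π(2.550×10^-2 m)² = 2.043×10^-3 m².
For a long solenoid, L = μ₀N²A/ℓ.
L = (4π×10⁻⁷)(1860)²(2.043×10^-3)/(0.502 m) = 1.769×10^-2 H.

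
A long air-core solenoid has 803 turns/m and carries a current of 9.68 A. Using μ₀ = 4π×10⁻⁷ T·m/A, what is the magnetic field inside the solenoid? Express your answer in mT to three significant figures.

Inside a long solenoid, B = μ₀nI.
B = (4π×10⁻⁷)(803 m⁻¹)(9.68 A) = 9.768×10^-3 T.

B ≈ 9.77 mT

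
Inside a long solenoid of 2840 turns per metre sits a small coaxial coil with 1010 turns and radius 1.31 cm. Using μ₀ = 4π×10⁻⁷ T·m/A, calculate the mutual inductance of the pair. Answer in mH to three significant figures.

M ≈ 1.94 mH

The outer solenoid produces a uniform field B₁ = μ₀n₁I₁ across the inner coil,
so the flux linkage is N₂Φ = N₂B₁A₂ = μ₀n₁N₂A₂·I₁, giving M = μ₀n₁N₂A₂.
A₂ = πr² = π(1.310×10^-2 m)² = 5.391×10^-4 m².
M = (4π×10⁻⁷)(2840)(1010)(5.391×10^-4) = 1.943×10^-3 H.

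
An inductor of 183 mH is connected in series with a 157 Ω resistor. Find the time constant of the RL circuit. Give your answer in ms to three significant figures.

τ = L/R = (0.183 H)/(157 Ω) = 1.166×10^-3 s.

τ ≈ 1.17 ms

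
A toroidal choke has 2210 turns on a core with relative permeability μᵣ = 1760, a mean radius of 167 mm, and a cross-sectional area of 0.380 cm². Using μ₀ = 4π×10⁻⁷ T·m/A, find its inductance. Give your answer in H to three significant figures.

L ≈ 0.391 H

For a thin toroid, L = μ₀μᵣN²A/(2πR).
L = (4π×10⁻⁷)(1760)(2210)²(3.800×10^-5) / (2π×0.167 m) = 0.3912 H.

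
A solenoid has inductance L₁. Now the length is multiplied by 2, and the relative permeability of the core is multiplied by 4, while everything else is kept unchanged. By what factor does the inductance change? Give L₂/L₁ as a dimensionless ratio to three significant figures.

L₂/L₁ = 2.00

For a solenoid, L ∝ μᵣN²A/ℓ.
L₂/L₁ = (2)^-1 × (4) = 2.00.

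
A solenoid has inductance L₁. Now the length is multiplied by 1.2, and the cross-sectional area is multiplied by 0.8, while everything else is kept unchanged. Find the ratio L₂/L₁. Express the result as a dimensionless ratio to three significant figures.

For a solenoid, L ∝ μᵣN²A/ℓ.
L₂/L₁ = (1.2)^-1 × (0.8) = 0.667.

L₂/L₁ = 0.667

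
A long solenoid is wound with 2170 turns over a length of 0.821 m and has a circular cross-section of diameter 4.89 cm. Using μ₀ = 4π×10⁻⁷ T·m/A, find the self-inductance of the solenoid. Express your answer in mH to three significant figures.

L ≈ 13.5 mH

A = π(d/2)² = π(2.445×10^-2 m)² = 1.878×10^-3 m².
For a long solenoid, L = μ₀N²A/ℓ.
L = (4π×10⁻⁷)(2170)²(1.878×10^-3)/(0.821 m) = 1.354×10^-2 H.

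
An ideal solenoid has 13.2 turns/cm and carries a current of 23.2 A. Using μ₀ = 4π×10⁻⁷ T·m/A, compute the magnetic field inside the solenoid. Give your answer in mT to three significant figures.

Inside a long solenoid, B = μ₀nI.
B = (4π×10⁻⁷)(1.320×10^3 m⁻¹)(23.2 A) = 3.848×10^-2 T.

B ≈ 38.5 mT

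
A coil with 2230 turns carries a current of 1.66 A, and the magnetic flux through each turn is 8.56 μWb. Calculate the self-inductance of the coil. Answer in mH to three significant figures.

Self-inductance is defined by L = NΦ_B/I (flux linkage over current).
L = (2230)(8.560×10^-6 Wb)/(1.66 A) = 1.150×10^-2 H.

L ≈ 11.5 mH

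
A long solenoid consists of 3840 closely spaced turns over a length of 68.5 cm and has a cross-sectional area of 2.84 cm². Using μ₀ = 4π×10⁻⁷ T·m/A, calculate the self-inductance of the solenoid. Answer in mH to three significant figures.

L ≈ 7.68 mH

A = 2.84 cm² = 2.840×10^-4 m².
For a long solenoid, L = μ₀N²A/ℓ.
L = (4π×10⁻⁷)(3840)²(2.840×10^-4)/(0.685 m) = 7.682×10^-3 H.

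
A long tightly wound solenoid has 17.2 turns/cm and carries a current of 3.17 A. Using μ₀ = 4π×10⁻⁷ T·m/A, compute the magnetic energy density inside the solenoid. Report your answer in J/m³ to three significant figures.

B = μ₀nI = (4π×10⁻⁷)(1.720×10^3)(3.17) = 6.852×10^-3 T.
u = B²/(2μ₀) = (6.852×10^-3)²/(2×4π×10⁻⁷) = 18.68 J/m³.

u ≈ 18.7 J/m³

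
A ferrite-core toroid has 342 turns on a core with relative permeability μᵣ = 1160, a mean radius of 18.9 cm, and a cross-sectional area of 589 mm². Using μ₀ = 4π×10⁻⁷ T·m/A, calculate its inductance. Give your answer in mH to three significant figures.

L ≈ 84.6 mH

For a thin toroid, L = μ₀μᵣN²A/(2πR).
L = (4π×10⁻⁷)(1160)(342)²(5.890×10^-4) / (2π×0.189 m) = 8.457×10^-2 H.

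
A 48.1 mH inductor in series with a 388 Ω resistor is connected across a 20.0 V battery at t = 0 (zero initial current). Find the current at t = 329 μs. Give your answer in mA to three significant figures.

I ≈ 47.9 mA

τ = L/R = 4.810×10^-2/388 = 1.240×10^-4 s; final current I_∞ = ε/R = 20.0/388 = 5.1546×10^-2 A.
I(t) = I_∞(1 − e^(−t/τ)) with t/τ = 2.654.
I = (5.1546×10^-2)(1 − e^(−2.654)) = 4.792×10^-2 A.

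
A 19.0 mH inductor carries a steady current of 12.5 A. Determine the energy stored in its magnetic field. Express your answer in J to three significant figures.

U ≈ 1.48 J

Stored magnetic energy: U = ½LI².
U = ½(1.900×10^-2 H)(12.5 A)² = 1.484 J.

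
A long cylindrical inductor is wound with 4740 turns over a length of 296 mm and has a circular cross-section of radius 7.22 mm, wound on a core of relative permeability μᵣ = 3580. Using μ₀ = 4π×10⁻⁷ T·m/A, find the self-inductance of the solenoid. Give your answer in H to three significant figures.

A = πr² = π(7.220×10^-3 m)² = 1.638×10^-4 m².
For a long solenoid, L = μ₀μᵣN²A/ℓ.
L = (4π×10⁻⁷)(3580)(4740)²(1.638×10^-4)/(0.296 m) = 55.92 H.

L ≈ 55.9 H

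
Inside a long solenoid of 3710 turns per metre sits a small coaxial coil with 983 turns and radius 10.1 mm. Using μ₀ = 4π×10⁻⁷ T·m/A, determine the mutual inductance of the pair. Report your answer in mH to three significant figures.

M ≈ 1.47 mH

The outer solenoid produces a uniform field B₁ = μ₀n₁I₁ across the inner coil,
so the flux linkage is N₂Φ = N₂B₁A₂ = μ₀n₁N₂A₂·I₁, giving M = μ₀n₁N₂A₂.
A₂ = πr² = π(1.010×10^-2 m)² = 3.2047×10^-4 m².
M = (4π×10⁻⁷)(3710)(983)(3.2047×10^-4) = 1.469×10^-3 H.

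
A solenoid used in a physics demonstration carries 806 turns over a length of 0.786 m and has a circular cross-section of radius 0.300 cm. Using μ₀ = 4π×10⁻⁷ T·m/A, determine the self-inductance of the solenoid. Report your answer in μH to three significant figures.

A = πr² = π(3.000×10^-3 m)² = 2.827×10^-5 m².
For a long solenoid, L = μ₀N²A/ℓ.
L = (4π×10⁻⁷)(806)²(2.827×10^-5)/(0.786 m) = 2.937×10^-5 H.

L ≈ 29.4 μH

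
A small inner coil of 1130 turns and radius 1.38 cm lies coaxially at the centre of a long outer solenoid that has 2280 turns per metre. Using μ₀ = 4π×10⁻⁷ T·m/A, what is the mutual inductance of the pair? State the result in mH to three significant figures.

The outer solenoid produces a uniform field B₁ = μ₀n₁I₁ across the inner coil,
so the flux linkage is N₂Φ = N₂B₁A₂ = μ₀n₁N₂A₂·I₁, giving M = μ₀n₁N₂A₂.
A₂ = πr² = π(1.380×10^-2 m)² = 5.983×10^-4 m².
M = (4π×10⁻⁷)(2280)(1130)(5.983×10^-4) = 1.937×10^-3 H.

M ≈ 1.94 mH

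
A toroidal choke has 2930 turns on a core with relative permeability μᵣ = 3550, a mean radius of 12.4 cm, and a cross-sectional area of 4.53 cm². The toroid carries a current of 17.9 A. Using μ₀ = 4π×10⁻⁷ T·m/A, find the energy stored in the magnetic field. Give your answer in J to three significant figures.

L = μ₀μᵣN²A/(2πR) = (4π×10⁻⁷)(3550)(2930)²(4.530×10^-4)/(2π×0.124) = 22.27 H.
U = ½LI² = ½(22.27)(17.9)² = 3.567×10^3 J.

U ≈ 3570 J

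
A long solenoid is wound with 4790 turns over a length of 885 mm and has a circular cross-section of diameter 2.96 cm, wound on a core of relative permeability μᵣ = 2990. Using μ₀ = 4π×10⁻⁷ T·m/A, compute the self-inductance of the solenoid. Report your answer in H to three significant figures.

L ≈ 67.0 H

A = π(d/2)² = π(1.480×10^-2 m)² = 6.881×10^-4 m².
For a long solenoid, L = μ₀μᵣN²A/ℓ.
L = (4π×10⁻⁷)(2990)(4790)²(6.881×10^-4)/(0.885 m) = 67.03 H.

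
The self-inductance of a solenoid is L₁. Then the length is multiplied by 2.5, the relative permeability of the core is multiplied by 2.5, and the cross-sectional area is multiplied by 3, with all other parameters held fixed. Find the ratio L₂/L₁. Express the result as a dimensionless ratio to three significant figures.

For a solenoid, L ∝ μᵣN²A/ℓ.
L₂/L₁ = (2.5)^-1 × (2.5) × (3) = 3.00.

L₂/L₁ = 3.00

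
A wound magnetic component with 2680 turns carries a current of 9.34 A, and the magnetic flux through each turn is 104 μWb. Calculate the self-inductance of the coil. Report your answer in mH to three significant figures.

Self-inductance is defined by L = NΦ_B/I (flux linkage over current).
L = (2680)(1.040×10^-4 Wb)/(9.34 A) = 2.984×10^-2 H.

L ≈ 29.8 mH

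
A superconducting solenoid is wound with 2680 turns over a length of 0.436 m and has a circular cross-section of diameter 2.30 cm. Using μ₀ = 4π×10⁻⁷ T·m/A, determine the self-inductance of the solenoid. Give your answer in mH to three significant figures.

A = π(d/2)² = π(1.150×10^-2 m)² = 4.1548×10^-4 m².
For a long solenoid, L = μ₀N²A/ℓ.
L = (4π×10⁻⁷)(2680)²(4.1548×10^-4)/(0.436 m) = 8.601×10^-3 H.

L ≈ 8.60 mH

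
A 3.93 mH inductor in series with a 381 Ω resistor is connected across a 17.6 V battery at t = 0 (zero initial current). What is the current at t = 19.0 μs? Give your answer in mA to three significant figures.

τ = L/R = 3.930×10^-3/381 = 1.031×10^-5 s; final current I_∞ = ε/R = 17.6/381 = 4.619×10^-2 A.
I(t) = I_∞(1 − e^(−t/τ)) with t/τ = 1.842.
I = (4.619×10^-2)(1 − e^(−1.842)) = 3.887×10^-2 A.

I ≈ 38.9 mA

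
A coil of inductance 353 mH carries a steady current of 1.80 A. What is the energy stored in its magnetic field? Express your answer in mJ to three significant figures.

Stored magnetic energy: U = ½LI².
U = ½(0.353 H)(1.80 A)² = 0.5719 J.

U ≈ 572 mJ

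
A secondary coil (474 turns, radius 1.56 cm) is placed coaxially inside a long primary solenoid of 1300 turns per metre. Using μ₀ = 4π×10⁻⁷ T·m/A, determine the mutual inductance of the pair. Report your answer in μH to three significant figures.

The outer solenoid produces a uniform field B₁ = μ₀n₁I₁ across the inner coil,
so the flux linkage is N₂Φ = N₂B₁A₂ = μ₀n₁N₂A₂·I₁, giving M = μ₀n₁N₂A₂.
A₂ = πr² = π(1.560×10^-2 m)² = 7.645×10^-4 m².
M = (4π×10⁻⁷)(1300)(474)(7.645×10^-4) = 5.920×10^-4 H.

M ≈ 592 μH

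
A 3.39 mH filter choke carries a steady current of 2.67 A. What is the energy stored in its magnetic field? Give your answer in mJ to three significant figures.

Stored magnetic energy: U = ½LI².
U = ½(3.390×10^-3 H)(2.67 A)² = 1.208×10^-2 J.

U ≈ 12.1 mJ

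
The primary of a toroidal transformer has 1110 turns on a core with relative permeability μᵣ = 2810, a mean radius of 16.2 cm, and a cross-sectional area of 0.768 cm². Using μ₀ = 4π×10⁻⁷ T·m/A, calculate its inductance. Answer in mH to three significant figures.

For a thin toroid, L = μ₀μᵣN²A/(2πR).
L = (4π×10⁻⁷)(2810)(1110)²(7.680×10^-5) / (2π×0.162 m) = 0.3283 H.

L ≈ 328 mH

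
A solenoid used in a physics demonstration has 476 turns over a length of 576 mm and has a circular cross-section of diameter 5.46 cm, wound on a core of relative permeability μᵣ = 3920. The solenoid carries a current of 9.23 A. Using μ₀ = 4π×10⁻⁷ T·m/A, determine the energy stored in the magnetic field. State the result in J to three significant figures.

U ≈ 193 J

A = π(d/2)² = π(2.730×10^-2 m)² = 2.341×10^-3 m².
L = μ₀μᵣN²A/ℓ = (4π×10⁻⁷)(3920)(476)²(2.341×10^-3)/(0.576) = 4.537 H.
U = ½LI² = ½(4.537)(9.23)² = 193.3 J.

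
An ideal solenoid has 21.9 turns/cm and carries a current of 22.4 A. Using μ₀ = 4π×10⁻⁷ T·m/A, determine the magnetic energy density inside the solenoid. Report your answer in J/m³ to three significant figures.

u ≈ 1510 J/m³

B = μ₀nI = (4π×10⁻⁷)(2.190×10^3)(22.4) = 6.1646×10^-2 T.
u = B²/(2μ₀) = (6.1646×10^-2)²/(2×4π×10⁻⁷) = 1.512×10^3 J/m³.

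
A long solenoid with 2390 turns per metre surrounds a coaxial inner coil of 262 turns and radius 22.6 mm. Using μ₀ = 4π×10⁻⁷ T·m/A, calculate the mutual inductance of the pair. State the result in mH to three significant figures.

M ≈ 1.26 mH

The outer solenoid produces a uniform field B₁ = μ₀n₁I₁ across the inner coil,
so the flux linkage is N₂Φ = N₂B₁A₂ = μ₀n₁N₂A₂·I₁, giving M = μ₀n₁N₂A₂.
A₂ = πr² = π(2.260×10^-2 m)² = 1.6046×10^-3 m².
M = (4π×10⁻⁷)(2390)(262)(1.6046×10^-3) = 1.263×10^-3 H.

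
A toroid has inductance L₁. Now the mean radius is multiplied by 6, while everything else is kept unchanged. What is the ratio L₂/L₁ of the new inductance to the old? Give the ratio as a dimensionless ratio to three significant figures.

For a toroid, L ∝ μᵣN²A/R.
L₂/L₁ = (6)^-1 = 0.167.

L₂/L₁ = 0.167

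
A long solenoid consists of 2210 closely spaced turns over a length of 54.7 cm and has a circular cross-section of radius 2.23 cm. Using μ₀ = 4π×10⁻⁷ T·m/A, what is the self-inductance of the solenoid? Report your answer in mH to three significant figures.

A = πr² = π(2.230×10^-2 m)² = 1.562×10^-3 m².
For a long solenoid, L = μ₀N²A/ℓ.
L = (4π×10⁻⁷)(2210)²(1.562×10^-3)/(0.547 m) = 1.753×10^-2 H.

L ≈ 17.5 mH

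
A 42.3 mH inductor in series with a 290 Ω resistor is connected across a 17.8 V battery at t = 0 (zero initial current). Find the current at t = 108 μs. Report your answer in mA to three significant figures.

I ≈ 32.1 mA

τ = L/R = 4.230×10^-2/290 = 1.459×10^-4 s; final current I_∞ = ε/R = 17.8/290 = 6.138×10^-2 A.
I(t) = I_∞(1 − e^(−t/τ)) with t/τ = 0.740.
I = (6.138×10^-2)(1 − e^(−0.740)) = 3.211×10^-2 A.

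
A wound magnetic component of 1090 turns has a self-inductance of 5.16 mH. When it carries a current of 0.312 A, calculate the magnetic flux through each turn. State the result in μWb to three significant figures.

From L = NΦ_B/I, the flux per turn is Φ_B = LI/N.
Φ_B = (5.160×10^-3 H)(0.312 A)/1090 = 1.477×10^-6 Wb.

Φ_B ≈ 1.48 μWb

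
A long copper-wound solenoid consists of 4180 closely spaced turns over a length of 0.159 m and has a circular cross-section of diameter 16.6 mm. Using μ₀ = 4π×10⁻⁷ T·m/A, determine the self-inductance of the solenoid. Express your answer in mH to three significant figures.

A = π(d/2)² = π(8.300×10^-3 m)² = 2.164×10^-4 m².
For a long solenoid, L = μ₀N²A/ℓ.
L = (4π×10⁻⁷)(4180)²(2.164×10^-4)/(0.159 m) = 2.989×10^-2 H.

L ≈ 29.9 mH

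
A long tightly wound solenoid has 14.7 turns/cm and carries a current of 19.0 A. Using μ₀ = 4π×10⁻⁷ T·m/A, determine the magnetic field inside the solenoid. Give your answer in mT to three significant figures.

B ≈ 35.1 mT

Inside a long solenoid, B = μ₀nI.
B = (4π×10⁻⁷)(1.470×10^3 m⁻¹)(19.0 A) = 3.510×10^-2 T.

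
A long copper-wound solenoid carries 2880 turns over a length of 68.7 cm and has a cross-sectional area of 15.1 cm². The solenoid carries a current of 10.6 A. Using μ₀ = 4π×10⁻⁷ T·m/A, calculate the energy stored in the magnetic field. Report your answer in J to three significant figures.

A = 15.1 cm² = 1.510×10^-3 m².
L = μ₀N²A/ℓ = (4π×10⁻⁷)(2880)²(1.510×10^-3)/(0.687) = 2.291×10^-2 H.
U = ½LI² = ½(2.291×10^-2)(10.6)² = 1.287 J.

U ≈ 1.29 J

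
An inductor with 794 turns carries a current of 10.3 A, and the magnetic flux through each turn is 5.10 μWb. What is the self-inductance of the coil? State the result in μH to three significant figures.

L ≈ 393 μH

Self-inductance is defined by L = NΦ_B/I (flux linkage over current).
L = (794)(5.100×10^-6 Wb)/(10.3 A) = 3.931×10^-4 H.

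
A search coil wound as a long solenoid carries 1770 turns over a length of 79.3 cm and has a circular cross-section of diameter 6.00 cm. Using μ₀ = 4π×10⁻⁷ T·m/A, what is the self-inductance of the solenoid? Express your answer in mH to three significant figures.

A = π(d/2)² = π(3.000×10^-2 m)² = 2.827×10^-3 m².
For a long solenoid, L = μ₀N²A/ℓ.
L = (4π×10⁻⁷)(1770)²(2.827×10^-3)/(0.793 m) = 1.404×10^-2 H.

L ≈ 14.0 mH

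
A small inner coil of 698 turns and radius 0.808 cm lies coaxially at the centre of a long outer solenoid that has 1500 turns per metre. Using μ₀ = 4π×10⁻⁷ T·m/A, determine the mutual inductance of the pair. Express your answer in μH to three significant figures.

The outer solenoid produces a uniform field B₁ = μ₀n₁I₁ across the inner coil,
so the flux linkage is N₂Φ = N₂B₁A₂ = μ₀n₁N₂A₂·I₁, giving M = μ₀n₁N₂A₂.
A₂ = πr² = π(8.080×10^-3 m)² = 2.051×10^-4 m².
M = (4π×10⁻⁷)(1500)(698)(2.051×10^-4) = 2.699×10^-4 H.

M ≈ 270 μH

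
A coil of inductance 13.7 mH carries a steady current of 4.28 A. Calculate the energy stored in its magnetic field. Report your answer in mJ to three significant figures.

Stored magnetic energy: U = ½LI².
U = ½(1.370×10^-2 H)(4.28 A)² = 0.12548 J.

U ≈ 125 mJ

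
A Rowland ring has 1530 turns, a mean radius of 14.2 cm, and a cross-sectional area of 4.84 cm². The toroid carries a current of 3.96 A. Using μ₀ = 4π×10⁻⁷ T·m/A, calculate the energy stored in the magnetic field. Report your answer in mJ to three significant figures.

L = μ₀N²A/(2πR) = (4π×10⁻⁷)(1530)²(4.840×10^-4)/(2π×0.142) = 1.596×10^-3 H.
U = ½LI² = ½(1.596×10^-3)(3.96)² = 1.251×10^-2 J.

U ≈ 12.5 mJ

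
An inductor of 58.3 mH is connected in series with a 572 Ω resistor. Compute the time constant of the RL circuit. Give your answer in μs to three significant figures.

τ ≈ 102 μs

τ = L/R = (5.830×10^-2 H)/(572 Ω) = 1.019×10^-4 s.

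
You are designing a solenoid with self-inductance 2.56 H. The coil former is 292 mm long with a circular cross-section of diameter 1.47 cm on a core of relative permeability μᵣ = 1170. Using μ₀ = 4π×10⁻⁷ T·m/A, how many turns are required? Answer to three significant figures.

N ≈ 1730 turns

A = π(d/2)² = π(7.350×10^-3 m)² = 1.697×10^-4 m².
From L = μ₀μᵣN²A/ℓ, N = √(Lℓ / (μ₀μᵣA)).
N = √[(2.56)(0.292) / ((4π×10⁻⁷)(1170)×1.697×10^-4)] = √(2.996×10^6) ≈ 1730.8.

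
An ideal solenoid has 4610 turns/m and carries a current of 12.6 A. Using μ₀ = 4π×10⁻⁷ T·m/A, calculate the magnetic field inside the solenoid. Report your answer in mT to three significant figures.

Inside a long solenoid, B = μ₀nI.
B = (4π×10⁻⁷)(4.610×10^3 m⁻¹)(12.6 A) = 7.299×10^-2 T.

B ≈ 73.0 mT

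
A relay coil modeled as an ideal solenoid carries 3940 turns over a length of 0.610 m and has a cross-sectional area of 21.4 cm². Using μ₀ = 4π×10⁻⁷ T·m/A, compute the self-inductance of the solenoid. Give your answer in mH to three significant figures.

L ≈ 68.4 mH

A = 21.4 cm² = 2.140×10^-3 m².
For a long solenoid, L = μ₀N²A/ℓ.
L = (4π×10⁻⁷)(3940)²(2.140×10^-3)/(0.61 m) = 6.844×10^-2 H.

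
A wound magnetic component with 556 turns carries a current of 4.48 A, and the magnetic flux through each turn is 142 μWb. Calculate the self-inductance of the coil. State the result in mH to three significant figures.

L ≈ 17.6 mH

Self-inductance is defined by L = NΦ_B/I (flux linkage over current).
L = (556)(1.420×10^-4 Wb)/(4.48 A) = 1.762×10^-2 H.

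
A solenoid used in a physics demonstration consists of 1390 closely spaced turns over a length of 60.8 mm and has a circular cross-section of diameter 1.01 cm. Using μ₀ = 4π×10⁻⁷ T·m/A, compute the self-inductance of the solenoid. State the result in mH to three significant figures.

A = π(d/2)² = π(5.050×10^-3 m)² = 8.012×10^-5 m².
For a long solenoid, L = μ₀N²A/ℓ.
L = (4π×10⁻⁷)(1390)²(8.012×10^-5)/(6.080×10^-2 m) = 3.199×10^-3 H.

L ≈ 3.20 mH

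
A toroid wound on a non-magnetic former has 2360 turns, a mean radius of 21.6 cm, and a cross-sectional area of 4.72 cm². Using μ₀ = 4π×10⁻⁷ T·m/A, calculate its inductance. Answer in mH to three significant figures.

For a thin toroid, L = μ₀N²A/(2πR).
L = (4π×10⁻⁷)(2360)²(4.720×10^-4) / (2π×0.216 m) = 2.434×10^-3 H.

L ≈ 2.43 mH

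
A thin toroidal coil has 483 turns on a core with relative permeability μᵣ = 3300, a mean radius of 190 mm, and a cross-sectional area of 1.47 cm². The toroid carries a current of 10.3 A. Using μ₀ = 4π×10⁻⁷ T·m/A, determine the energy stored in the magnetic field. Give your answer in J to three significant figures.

U ≈ 6.32 J

L = μ₀μᵣN²A/(2πR) = (4π×10⁻⁷)(3300)(483)²(1.470×10^-4)/(2π×0.19) = 0.1191 H.
U = ½LI² = ½(0.1191)(10.3)² = 6.319 J.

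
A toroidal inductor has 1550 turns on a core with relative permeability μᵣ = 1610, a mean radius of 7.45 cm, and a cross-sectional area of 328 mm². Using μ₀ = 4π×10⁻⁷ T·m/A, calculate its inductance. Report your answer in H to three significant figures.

For a thin toroid, L = μ₀μᵣN²A/(2πR).
L = (4π×10⁻⁷)(1610)(1550)²(3.280×10^-4) / (2π×7.450×10^-2 m) = 3.406 H.

L ≈ 3.41 H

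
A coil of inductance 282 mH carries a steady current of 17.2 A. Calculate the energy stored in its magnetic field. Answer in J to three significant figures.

Stored magnetic energy: U = ½LI².
U = ½(0.282 H)(17.2 A)² = 41.71 J.

U ≈ 41.7 J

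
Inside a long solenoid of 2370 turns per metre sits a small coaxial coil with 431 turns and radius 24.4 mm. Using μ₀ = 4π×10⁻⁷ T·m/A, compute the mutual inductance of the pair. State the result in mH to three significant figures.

The outer solenoid produces a uniform field B₁ = μ₀n₁I₁ across the inner coil,
so the flux linkage is N₂Φ = N₂B₁A₂ = μ₀n₁N₂A₂·I₁, giving M = μ₀n₁N₂A₂.
A₂ = πr² = π(2.440×10^-2 m)² = 1.870×10^-3 m².
M = (4π×10⁻⁷)(2370)(431)(1.870×10^-3) = 2.401×10^-3 H.

M ≈ 2.40 mH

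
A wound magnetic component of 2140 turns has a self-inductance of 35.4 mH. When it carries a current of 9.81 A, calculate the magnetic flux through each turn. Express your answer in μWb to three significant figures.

From L = NΦ_B/I, the flux per turn is Φ_B = LI/N.
Φ_B = (3.540×10^-2 H)(9.81 A)/2140 = 1.623×10^-4 Wb.

Φ_B ≈ 162 μWb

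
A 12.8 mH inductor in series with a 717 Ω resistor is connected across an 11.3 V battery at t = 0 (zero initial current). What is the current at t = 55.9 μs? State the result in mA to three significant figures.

τ = L/R = 1.280×10^-2/717 = 1.785×10^-5 s; final current I_∞ = ε/R = 11.3/717 = 1.576×10^-2 A.
I(t) = I_∞(1 − e^(−t/τ)) with t/τ = 3.131.
I = (1.576×10^-2)(1 − e^(−3.131)) = 1.507×10^-2 A.

I ≈ 15.1 mA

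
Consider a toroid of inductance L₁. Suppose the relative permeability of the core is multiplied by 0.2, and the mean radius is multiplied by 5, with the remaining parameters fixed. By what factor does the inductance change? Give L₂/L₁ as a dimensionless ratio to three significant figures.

L₂/L₁ = 0.0400

For a toroid, L ∝ μᵣN²A/R.
L₂/L₁ = (0.2) × (5)^-1 = 0.0400.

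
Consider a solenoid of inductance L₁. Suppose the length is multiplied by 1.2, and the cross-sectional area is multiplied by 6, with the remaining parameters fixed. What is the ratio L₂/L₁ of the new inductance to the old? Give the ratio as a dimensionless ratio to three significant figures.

For a solenoid, L ∝ μᵣN²A/ℓ.
L₂/L₁ = (1.2)^-1 × (6) = 5.00.

L₂/L₁ = 5.00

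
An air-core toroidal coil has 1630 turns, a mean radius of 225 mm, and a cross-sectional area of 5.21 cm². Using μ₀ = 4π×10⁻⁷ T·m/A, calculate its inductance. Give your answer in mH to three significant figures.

L ≈ 1.23 mH

For a thin toroid, L = μ₀N²A/(2πR).
L = (4π×10⁻⁷)(1630)²(5.210×10^-4) / (2π×0.225 m) = 1.230×10^-3 H.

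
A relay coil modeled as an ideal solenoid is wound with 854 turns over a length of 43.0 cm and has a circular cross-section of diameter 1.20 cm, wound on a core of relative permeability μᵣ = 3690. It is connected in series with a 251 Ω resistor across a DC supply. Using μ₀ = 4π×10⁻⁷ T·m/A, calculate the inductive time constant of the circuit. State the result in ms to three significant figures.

τ ≈ 3.54 ms

A = π(d/2)² = π(6.000×10^-3 m)² = 1.131×10^-4 m².
L = μ₀μᵣN²A/ℓ = (4π×10⁻⁷)(3690)(854)²(1.131×10^-4)/(0.43) = 0.88948 H.
τ = L/R = (0.88948)/(251) = 3.544×10^-3 s.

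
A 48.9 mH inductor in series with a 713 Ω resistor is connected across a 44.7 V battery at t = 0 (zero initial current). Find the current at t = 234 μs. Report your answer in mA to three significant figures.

I ≈ 60.6 mA

τ = L/R = 4.890×10^-2/713 = 6.858×10^-5 s; final current I_∞ = ε/R = 44.7/713 = 6.269×10^-2 A.
I(t) = I_∞(1 − e^(−t/τ)) with t/τ = 3.412.
I = (6.269×10^-2)(1 − e^(−3.412)) = 6.063×10^-2 A.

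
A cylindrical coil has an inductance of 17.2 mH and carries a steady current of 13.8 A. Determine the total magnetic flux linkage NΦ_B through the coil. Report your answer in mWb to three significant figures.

NΦ_B ≈ 237 mWb

From L = NΦ_B/I, the flux linkage is NΦ_B = LI.
NΦ_B = (1.720×10^-2 H)(13.8 A) = 0.2374 Wb.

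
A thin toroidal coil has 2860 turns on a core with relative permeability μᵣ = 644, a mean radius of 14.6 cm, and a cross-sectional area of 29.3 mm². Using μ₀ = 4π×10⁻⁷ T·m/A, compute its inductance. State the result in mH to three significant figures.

For a thin toroid, L = μ₀μᵣN²A/(2πR).
L = (4π×10⁻⁷)(644)(2860)²(2.930×10^-5) / (2π×0.146 m) = 0.2114 H.

L ≈ 211 mH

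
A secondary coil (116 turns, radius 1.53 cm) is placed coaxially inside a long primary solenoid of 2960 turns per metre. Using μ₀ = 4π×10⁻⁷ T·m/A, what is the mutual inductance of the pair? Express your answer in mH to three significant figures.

The outer solenoid produces a uniform field B₁ = μ₀n₁I₁ across the inner coil,
so the flux linkage is N₂Φ = N₂B₁A₂ = μ₀n₁N₂A₂·I₁, giving M = μ₀n₁N₂A₂.
A₂ = πr² = π(1.530×10^-2 m)² = 7.354×10^-4 m².
M = (4π×10⁻⁷)(2960)(116)(7.354×10^-4) = 3.173×10^-4 H.

M ≈ 0.317 mH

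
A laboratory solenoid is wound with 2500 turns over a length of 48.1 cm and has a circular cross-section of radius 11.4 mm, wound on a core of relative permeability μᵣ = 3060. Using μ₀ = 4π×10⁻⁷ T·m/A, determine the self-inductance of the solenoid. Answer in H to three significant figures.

A = πr² = π(1.140×10^-2 m)² = 4.083×10^-4 m².
For a long solenoid, L = μ₀μᵣN²A/ℓ.
L = (4π×10⁻⁷)(3060)(2500)²(4.083×10^-4)/(0.481 m) = 20.4 H.

L ≈ 20.4 H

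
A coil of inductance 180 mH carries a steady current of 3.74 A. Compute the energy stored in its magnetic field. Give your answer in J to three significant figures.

U ≈ 1.26 J

Stored magnetic energy: U = ½LI².
U = ½(0.18 H)(3.74 A)² = 1.259 J.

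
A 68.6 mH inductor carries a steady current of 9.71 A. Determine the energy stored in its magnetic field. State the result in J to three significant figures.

Stored magnetic energy: U = ½LI².
U = ½(6.860×10^-2 H)(9.71 A)² = 3.234 J.

U ≈ 3.23 J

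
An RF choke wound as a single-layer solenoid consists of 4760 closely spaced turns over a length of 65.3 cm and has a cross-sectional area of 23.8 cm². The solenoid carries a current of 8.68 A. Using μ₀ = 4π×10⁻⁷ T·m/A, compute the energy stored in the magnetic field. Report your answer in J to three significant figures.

U ≈ 3.91 J

A = 23.8 cm² = 2.380×10^-3 m².
L = μ₀N²A/ℓ = (4π×10⁻⁷)(4760)²(2.380×10^-3)/(0.653) = 0.1038 H.
U = ½LI² = ½(0.1038)(8.68)² = 3.909 J.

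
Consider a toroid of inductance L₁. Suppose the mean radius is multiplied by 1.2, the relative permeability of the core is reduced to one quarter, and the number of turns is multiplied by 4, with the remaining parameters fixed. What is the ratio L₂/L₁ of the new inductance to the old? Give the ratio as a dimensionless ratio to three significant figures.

L₂/L₁ = 3.33

For a toroid, L ∝ μᵣN²A/R.
L₂/L₁ = (1.2)^-1 × (0.25) × (4)^2 = 3.33.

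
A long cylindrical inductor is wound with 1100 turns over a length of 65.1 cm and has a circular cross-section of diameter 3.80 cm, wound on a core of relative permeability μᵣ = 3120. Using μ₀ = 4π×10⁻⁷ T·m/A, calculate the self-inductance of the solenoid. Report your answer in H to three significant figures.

A = π(d/2)² = π(1.900×10^-2 m)² = 1.134×10^-3 m².
For a long solenoid, L = μ₀μᵣN²A/ℓ.
L = (4π×10⁻⁷)(3120)(1100)²(1.134×10^-3)/(0.651 m) = 8.2647 H.

L ≈ 8.26 H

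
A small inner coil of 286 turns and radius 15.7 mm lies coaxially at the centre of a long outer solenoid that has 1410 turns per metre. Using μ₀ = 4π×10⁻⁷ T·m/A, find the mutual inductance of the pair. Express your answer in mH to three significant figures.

M ≈ 0.392 mH

The outer solenoid produces a uniform field B₁ = μ₀n₁I₁ across the inner coil,
so the flux linkage is N₂Φ = N₂B₁A₂ = μ₀n₁N₂A₂·I₁, giving M = μ₀n₁N₂A₂.
A₂ = πr² = π(1.570×10^-2 m)² = 7.744×10^-4 m².
M = (4π×10⁻⁷)(1410)(286)(7.744×10^-4) = 3.924×10^-4 H.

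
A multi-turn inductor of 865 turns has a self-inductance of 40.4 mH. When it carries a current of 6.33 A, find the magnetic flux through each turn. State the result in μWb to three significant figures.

From L = NΦ_B/I, the flux per turn is Φ_B = LI/N.
Φ_B = (4.040×10^-2 H)(6.33 A)/865 = 2.956×10^-4 Wb.

Φ_B ≈ 296 μWb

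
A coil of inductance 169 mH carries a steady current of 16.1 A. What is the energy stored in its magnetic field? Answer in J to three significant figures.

U ≈ 21.9 J

Stored magnetic energy: U = ½LI².
U = ½(0.169 H)(16.1 A)² = 21.9 J.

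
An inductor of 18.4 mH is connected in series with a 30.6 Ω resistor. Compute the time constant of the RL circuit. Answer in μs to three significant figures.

τ = L/R = (1.840×10^-2 H)/(30.6 Ω) = 6.013×10^-4 s.

τ ≈ 601 μs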